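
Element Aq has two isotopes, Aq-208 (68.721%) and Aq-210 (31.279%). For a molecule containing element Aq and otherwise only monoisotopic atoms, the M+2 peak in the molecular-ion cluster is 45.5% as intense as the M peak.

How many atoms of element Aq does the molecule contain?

1

The M+2/M ratio from n Aq atoms is n · q/p = n · 0.31279/0.68721.
n = 0.455 × 0.68721/0.31279 = 1.00 ≈ 1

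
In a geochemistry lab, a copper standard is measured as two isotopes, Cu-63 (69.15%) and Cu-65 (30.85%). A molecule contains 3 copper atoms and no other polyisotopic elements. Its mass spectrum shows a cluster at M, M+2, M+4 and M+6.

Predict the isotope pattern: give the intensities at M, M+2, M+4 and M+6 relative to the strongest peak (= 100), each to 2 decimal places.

74.72 : 100.00 : 44.61 : 6.63

Expanding (0.6915 + 0.3085)^3:
P(M) = 0.6915^3 = 0.330656
P(M+2) = 3 × 0.6915^2 × 0.3085^1 = 0.442548
P(M+4) = 3 × 0.6915^1 × 0.3085^2 = 0.197435
P(M+6) = 0.3085^3 = 0.029361
The M+2 peak is largest (0.442548); scaling to 100 gives 74.72 : 100.00 : 44.61 : 6.63.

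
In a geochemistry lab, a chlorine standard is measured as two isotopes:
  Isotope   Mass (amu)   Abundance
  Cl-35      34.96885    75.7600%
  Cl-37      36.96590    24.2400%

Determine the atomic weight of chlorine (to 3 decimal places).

35.453 amu

Weight each isotope mass by its fractional abundance: 0.757600 × 34.96885 + 0.242400 × 36.96590
= 26.492401 + 8.960534 = 35.452935 amu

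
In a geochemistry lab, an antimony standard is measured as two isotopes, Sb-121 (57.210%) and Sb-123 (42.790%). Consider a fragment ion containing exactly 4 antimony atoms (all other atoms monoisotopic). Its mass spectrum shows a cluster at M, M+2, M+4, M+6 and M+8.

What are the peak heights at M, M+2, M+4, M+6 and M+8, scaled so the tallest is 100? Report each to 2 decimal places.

Each Sb atom is independently Sb-121 (p = 0.57210) or Sb-123 (q = 0.42790); the cluster is the binomial expansion (p + q)^4.
P(M) = 0.57210^4 = 0.107124
P(M+2) = 4 × 0.57210^3 × 0.42790^1 = 0.320493
P(M+4) = 6 × 0.57210^2 × 0.42790^2 = 0.359567
P(M+6) = 4 × 0.57210^1 × 0.42790^3 = 0.179291
P(M+8) = 0.42790^4 = 0.033525
The M+4 peak is largest (0.359567); scaling to 100 gives 29.79 : 89.13 : 100.00 : 49.86 : 9.32.

29.79 : 89.13 : 100.00 : 49.86 : 9.32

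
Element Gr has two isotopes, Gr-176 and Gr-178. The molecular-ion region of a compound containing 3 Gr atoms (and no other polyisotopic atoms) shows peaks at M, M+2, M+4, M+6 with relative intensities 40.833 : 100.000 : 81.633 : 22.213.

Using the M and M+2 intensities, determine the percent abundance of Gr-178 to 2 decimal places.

If p is the fraction of Gr that is Gr-176, then I(M+2)/I(M) = [C(3,1)·p^2·(1−p)] / p^3 = 3·(1−p)/p = 100.000/40.833 = 2.4490
(1−p)/p = 2.4490/3 = 0.8163  ⇒  p = 1/(1 + 0.8163) = 0.5506
Gr-176: 55.06%, Gr-178: 44.94%.

44.94%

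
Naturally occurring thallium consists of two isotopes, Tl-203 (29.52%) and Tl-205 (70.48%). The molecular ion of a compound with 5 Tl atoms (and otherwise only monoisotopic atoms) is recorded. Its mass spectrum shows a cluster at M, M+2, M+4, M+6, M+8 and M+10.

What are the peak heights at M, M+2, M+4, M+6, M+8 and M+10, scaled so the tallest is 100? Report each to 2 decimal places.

0.62 : 7.35 : 35.09 : 83.77 : 100.00 : 47.75

The 5 Tl atoms are independent, so intensities follow the terms of (0.2952 + 0.7048)^5.
P(M) = 0.2952^5 = 0.002242
P(M+2) = 5 × 0.2952^4 × 0.7048^1 = 0.026761
P(M+4) = 10 × 0.2952^3 × 0.7048^2 = 0.127785
P(M+6) = 10 × 0.2952^2 × 0.7048^3 = 0.305092
P(M+8) = 5 × 0.2952^1 × 0.7048^4 = 0.364208
P(M+10) = 0.7048^5 = 0.173912
The M+8 peak is largest (0.364208); scaling to 100 gives 0.62 : 7.35 : 35.09 : 83.77 : 100.00 : 47.75.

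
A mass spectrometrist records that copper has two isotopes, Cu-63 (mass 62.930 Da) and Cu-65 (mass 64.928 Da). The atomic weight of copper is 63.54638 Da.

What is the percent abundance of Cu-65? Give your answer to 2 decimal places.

Writing the weighted mean with unknown fraction x of Cu-63:
62.930·x + 64.928·(1 − x) = 63.54638
(62.930 − 64.928)·x = 63.54638 − 64.928
x = -1.38162 / -1.998 = 0.69150 → 69.15% Cu-63, 30.85% Cu-65.

30.85%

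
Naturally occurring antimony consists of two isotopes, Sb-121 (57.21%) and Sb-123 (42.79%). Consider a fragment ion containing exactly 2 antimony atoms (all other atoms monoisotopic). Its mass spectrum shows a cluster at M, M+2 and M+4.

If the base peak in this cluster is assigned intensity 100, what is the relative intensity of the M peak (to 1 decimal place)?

66.8

(0.5721 + 0.4279)^2 gives M 0.3273, M+2 0.4896, M+4 0.1831; the largest is M+2.
P(M+2) = C(2,1) × 0.5721^1 × 0.4279^1 = 2 × 0.5721 × 0.4279 = 0.489603 (base)
P(M) = C(2,0) × 0.5721^2 × 0.4279^0 = 1 × 0.32729841 × 1.0000 = 0.327298
Relative intensity = 0.327298 / 0.489603 × 100 = 66.8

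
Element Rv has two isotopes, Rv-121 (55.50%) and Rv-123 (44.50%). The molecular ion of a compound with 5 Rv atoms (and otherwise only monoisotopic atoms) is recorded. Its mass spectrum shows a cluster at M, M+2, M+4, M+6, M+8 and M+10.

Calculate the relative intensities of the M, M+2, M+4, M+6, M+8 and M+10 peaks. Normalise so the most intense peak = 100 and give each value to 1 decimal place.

Expanding (0.5550 + 0.4450)^5:
P(M) = 0.5550^5 = 0.052658
P(M+2) = 5 × 0.5550^4 × 0.4450^1 = 0.211107
P(M+4) = 10 × 0.5550^3 × 0.4450^2 = 0.338531
P(M+6) = 10 × 0.5550^2 × 0.4450^3 = 0.271435
P(M+8) = 5 × 0.5550^1 × 0.4450^4 = 0.108819
P(M+10) = 0.4450^5 = 0.017450
The M+4 peak is largest (0.338531); scaling to 100 gives 15.6 : 62.4 : 100.0 : 80.2 : 32.1 : 5.2.

15.6 : 62.4 : 100.0 : 80.2 : 32.1 : 5.2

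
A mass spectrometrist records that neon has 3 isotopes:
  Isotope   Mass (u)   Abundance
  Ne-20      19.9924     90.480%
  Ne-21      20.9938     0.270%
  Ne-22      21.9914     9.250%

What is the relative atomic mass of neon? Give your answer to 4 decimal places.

The abundance-weighted mean is 0.90480 × 19.9924 + 0.00270 × 20.9938 + 0.09250 × 21.9914
= 18.08912 + 0.05668 + 2.03420 = 20.18000 u

20.1800 u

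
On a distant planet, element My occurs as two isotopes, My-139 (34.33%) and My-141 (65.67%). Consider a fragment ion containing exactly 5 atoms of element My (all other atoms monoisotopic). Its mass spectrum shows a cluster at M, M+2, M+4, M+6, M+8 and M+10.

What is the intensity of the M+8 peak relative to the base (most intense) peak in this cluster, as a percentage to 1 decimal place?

(0.3433 + 0.6567)^5 gives M 0.0048, M+2 0.0456, M+4 0.1745, M+6 0.3338, M+8 0.3192, M+10 0.1221; the largest is M+6.
P(M+6) = C(5,3) × 0.3433^2 × 0.6567^3 = 10 × 0.11785489 × 0.28320509 = 0.333771 (base)
P(M+8) = C(5,4) × 0.3433^1 × 0.6567^4 = 5 × 0.3433 × 0.18598078 = 0.319236
Relative intensity = 0.319236 / 0.333771 × 100 = 95.6

95.6%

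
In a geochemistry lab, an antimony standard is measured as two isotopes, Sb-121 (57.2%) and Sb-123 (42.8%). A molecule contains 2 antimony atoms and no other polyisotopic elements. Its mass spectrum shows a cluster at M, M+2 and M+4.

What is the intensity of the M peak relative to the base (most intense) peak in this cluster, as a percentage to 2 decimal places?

Term probabilities: M 0.3272, M+2 0.4896, M+4 0.1832. Base peak = M+2.
P(M+2) = C(2,1) × 0.572^1 × 0.428^1 = 2 × 0.5720 × 0.4280 = 0.489632 (base)
P(M) = C(2,0) × 0.572^2 × 0.428^0 = 1 × 0.327184 × 1.0000 = 0.327184
Relative intensity = 0.327184 / 0.489632 × 100 = 66.82

66.82%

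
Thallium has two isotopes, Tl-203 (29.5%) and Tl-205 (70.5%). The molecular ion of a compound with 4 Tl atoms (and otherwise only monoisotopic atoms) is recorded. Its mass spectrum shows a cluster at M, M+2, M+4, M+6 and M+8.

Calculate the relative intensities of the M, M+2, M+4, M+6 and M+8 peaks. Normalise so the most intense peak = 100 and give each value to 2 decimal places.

1.83 : 17.51 : 62.77 : 100.00 : 59.75

The 4 Tl atoms are independent, so intensities follow the terms of (0.295 + 0.705)^4.
P(M) = 0.295^4 = 0.007573
P(M+2) = 4 × 0.295^3 × 0.705^1 = 0.072396
P(M+4) = 6 × 0.295^2 × 0.705^2 = 0.259522
P(M+6) = 4 × 0.295^1 × 0.705^3 = 0.413475
P(M+8) = 0.705^4 = 0.247034
The M+6 peak is largest (0.413475); scaling to 100 gives 1.83 : 17.51 : 62.77 : 100.00 : 59.75.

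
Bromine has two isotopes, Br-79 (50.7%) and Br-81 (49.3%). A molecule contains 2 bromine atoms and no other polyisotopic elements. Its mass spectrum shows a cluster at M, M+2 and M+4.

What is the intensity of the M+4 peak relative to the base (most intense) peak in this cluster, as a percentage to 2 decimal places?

48.62%

Binomial terms of (0.507 + 0.493)^2: M 0.2570, M+2 0.4999, M+4 0.2430 → M+2 is the base peak.
P(M+2) = C(2,1) × 0.507^1 × 0.493^1 = 2 × 0.5070 × 0.4930 = 0.499902 (base)
P(M+4) = C(2,2) × 0.507^0 × 0.493^2 = 1 × 1.0000 × 0.243049 = 0.243049
Relative intensity = 0.243049 / 0.499902 × 100 = 48.62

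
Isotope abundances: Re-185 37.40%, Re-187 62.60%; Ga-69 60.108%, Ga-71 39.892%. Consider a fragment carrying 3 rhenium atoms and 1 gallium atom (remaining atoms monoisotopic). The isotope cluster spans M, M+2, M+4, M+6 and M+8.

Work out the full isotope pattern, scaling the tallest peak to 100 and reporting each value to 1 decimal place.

8.5 : 48.4 : 100.0 : 87.5 : 26.5

Rhenium pattern (n=3): 0.05231362 : 0.26268713 : 0.43968487 : 0.24531438
Gallium pattern (n=1): 0.60108 : 0.39892
Convolve the two distributions (both contribute in 2-u steps):
  M: 0.05231362×0.60108 = 0.031445
  M+2: 0.05231362×0.39892 + 0.26268713×0.60108 = 0.178765
  M+4: 0.26268713×0.39892 + 0.43968487×0.60108 = 0.369077
  M+6: 0.43968487×0.39892 + 0.24531438×0.60108 = 0.322853
  M+8: 0.24531438×0.39892 = 0.097861
Scale to base peak (0.369077) = 100: 8.5 : 48.4 : 100.0 : 87.5 : 26.5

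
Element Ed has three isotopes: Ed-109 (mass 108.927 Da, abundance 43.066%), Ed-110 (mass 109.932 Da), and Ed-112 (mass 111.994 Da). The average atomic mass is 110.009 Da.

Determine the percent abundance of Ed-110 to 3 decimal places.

32.210%

The remaining 56.934% is split between Ed-110 (fraction x) and Ed-112 (fraction 0.56934 − x).
Substituting: 109.932x + 111.994(0.56934 − x) = 63.09849818
(109.932 − 111.994)x = -0.66416578  ⇒  x = 0.32210, y = 0.24724
Ed-110: 32.210%, Ed-112: 24.724%.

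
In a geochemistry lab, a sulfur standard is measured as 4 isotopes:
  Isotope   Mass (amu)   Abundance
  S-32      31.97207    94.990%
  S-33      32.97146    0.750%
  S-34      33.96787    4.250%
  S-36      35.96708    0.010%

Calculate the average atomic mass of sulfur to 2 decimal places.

Ar = Σ fᵢ·mᵢ = 0.94990 × 31.97207 + 0.00750 × 32.97146 + 0.04250 × 33.96787 + 0.00010 × 35.96708
= 30.370269 + 0.247286 + 1.443634 + 0.003597 = 32.064786 amu

32.06 amu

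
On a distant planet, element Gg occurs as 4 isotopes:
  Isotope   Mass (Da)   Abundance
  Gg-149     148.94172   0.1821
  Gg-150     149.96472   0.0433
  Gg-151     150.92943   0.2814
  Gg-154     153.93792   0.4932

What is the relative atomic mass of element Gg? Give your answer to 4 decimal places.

The abundance-weighted mean is 0.1821 × 148.94172 + 0.0433 × 149.96472 + 0.2814 × 150.92943 + 0.4932 × 153.93792
= 27.122287 + 6.493472 + 42.471542 + 75.922182 = 152.009483 Da

152.0095 Da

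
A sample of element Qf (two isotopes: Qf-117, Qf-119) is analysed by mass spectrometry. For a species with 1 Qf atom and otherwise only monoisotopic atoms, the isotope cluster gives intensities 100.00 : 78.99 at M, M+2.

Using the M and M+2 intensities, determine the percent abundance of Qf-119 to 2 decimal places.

44.13%

Write p for the Qf-117 fraction. I(M+2)/I(M) = [C(1,1)·p^0·(1−p)] / p^1 = 1·(1−p)/p = 78.99/100.00 = 0.7899
(1−p)/p = 0.7899/1 = 0.7899  ⇒  p = 1/(1 + 0.7899) = 0.5587
Qf-117: 55.87%, Qf-119: 44.13%.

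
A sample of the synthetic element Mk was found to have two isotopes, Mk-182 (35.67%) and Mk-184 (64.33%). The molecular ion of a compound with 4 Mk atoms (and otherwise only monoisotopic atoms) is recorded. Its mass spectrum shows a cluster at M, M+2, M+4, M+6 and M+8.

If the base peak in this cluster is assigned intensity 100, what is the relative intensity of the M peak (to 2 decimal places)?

4.26

(0.3567 + 0.6433)^4 gives M 0.0162, M+2 0.1168, M+4 0.3159, M+6 0.3798, M+8 0.1713; the largest is M+6.
P(M+6) = C(4,3) × 0.3567^1 × 0.6433^3 = 4 × 0.3567 × 0.26621998 = 0.379843 (base)
P(M) = C(4,0) × 0.3567^4 × 0.6433^0 = 1 × 0.01618872 × 1.0000 = 0.016189
Relative intensity = 0.016189 / 0.379843 × 100 = 4.26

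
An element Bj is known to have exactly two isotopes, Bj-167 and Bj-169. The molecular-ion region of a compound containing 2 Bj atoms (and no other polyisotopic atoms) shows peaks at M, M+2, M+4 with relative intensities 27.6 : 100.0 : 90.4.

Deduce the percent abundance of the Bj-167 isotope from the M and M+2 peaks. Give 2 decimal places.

35.57%

Write p for the Bj-167 fraction. I(M+2)/I(M) = [C(2,1)·p^1·(1−p)] / p^2 = 2·(1−p)/p = 100.0/27.6 = 3.6232
(1−p)/p = 3.6232/2 = 1.8116  ⇒  p = 1/(1 + 1.8116) = 0.3557
Bj-167: 35.57%, Bj-169: 64.43%.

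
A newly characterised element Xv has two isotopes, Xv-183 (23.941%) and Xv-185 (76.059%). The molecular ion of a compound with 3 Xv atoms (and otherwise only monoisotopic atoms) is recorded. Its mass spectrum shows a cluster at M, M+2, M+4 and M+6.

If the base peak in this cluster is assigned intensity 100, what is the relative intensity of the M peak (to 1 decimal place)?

3.1

(0.23941 + 0.76059)^3 gives M 0.0137, M+2 0.1308, M+4 0.4155, M+6 0.4400; the largest is M+6.
P(M+6) = C(3,3) × 0.23941^0 × 0.76059^3 = 1 × 1.0000 × 0.43999915 = 0.439999 (base)
P(M) = C(3,0) × 0.23941^3 × 0.76059^0 = 1 × 0.0137223 × 1.0000 = 0.013722
Relative intensity = 0.013722 / 0.439999 × 100 = 3.1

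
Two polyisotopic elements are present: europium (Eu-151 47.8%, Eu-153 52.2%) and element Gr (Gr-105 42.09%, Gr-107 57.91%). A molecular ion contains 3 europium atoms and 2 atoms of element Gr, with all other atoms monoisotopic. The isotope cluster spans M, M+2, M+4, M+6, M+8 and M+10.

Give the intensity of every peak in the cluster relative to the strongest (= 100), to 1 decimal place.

5.8 : 34.7 : 83.5 : 100.0 : 59.7 : 14.2

Europium pattern (n=3): 0.10921535 : 0.35780594 : 0.39074206 : 0.14223665
Element Gr pattern (n=2): 0.17715681 : 0.48748638 : 0.33535681
Convolve the two distributions (both contribute in 2-u steps):
  M: 0.10921535×0.17715681 = 0.019348
  M+2: 0.10921535×0.48748638 + 0.35780594×0.17715681 = 0.116629
  M+4: 0.10921535×0.33535681 + 0.35780594×0.48748638 + 0.39074206×0.17715681 = 0.280274
  M+6: 0.35780594×0.33535681 + 0.39074206×0.48748638 + 0.14223665×0.17715681 = 0.335672
  M+8: 0.39074206×0.33535681 + 0.14223665×0.48748638 = 0.200376
  M+10: 0.14223665×0.33535681 = 0.047700
Scale to base peak (0.335672) = 100: 5.8 : 34.7 : 83.5 : 100.0 : 59.7 : 14.2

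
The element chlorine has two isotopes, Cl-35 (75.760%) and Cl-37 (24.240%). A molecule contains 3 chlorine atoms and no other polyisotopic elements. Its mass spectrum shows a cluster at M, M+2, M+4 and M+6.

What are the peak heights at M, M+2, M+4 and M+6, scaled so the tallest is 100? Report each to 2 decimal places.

The 3 Cl atoms are independent, so intensities follow the terms of (0.75760 + 0.24240)^3.
P(M) = 0.75760^3 = 0.434830
P(M+2) = 3 × 0.75760^2 × 0.24240^1 = 0.417382
P(M+4) = 3 × 0.75760^1 × 0.24240^2 = 0.133545
P(M+6) = 0.24240^3 = 0.014243
The M peak is largest (0.434830); scaling to 100 gives 100.00 : 95.99 : 30.71 : 3.28.

100.00 : 95.99 : 30.71 : 3.28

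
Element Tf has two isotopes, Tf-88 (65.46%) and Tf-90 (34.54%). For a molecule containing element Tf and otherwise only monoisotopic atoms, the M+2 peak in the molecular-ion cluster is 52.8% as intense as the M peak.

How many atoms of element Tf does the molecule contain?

1

With n Tf atoms, P(M+2)/P(M) = C(n,1)·p^(n−1)q / p^n = n·q/p = n · 0.3454/0.6546.
n = 0.528 × 0.6546/0.3454 = 1.00 ≈ 1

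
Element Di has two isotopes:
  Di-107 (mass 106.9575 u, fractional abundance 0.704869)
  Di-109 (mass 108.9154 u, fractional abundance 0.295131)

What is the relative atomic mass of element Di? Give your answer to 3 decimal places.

The abundance-weighted mean is 0.704869 × 106.9575 + 0.295131 × 108.9154
= 75.39103 + 32.14431 = 107.53534 u

107.535 u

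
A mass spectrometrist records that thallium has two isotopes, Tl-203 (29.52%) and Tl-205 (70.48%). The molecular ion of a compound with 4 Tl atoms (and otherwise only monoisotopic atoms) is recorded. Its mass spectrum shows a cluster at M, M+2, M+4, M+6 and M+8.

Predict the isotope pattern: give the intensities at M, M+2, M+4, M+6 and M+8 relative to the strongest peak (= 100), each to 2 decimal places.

Each Tl atom is independently Tl-203 (p = 0.2952) or Tl-205 (q = 0.7048); the cluster is the binomial expansion (p + q)^4.
P(M) = 0.2952^4 = 0.007594
P(M+2) = 4 × 0.2952^3 × 0.7048^1 = 0.072523
P(M+4) = 6 × 0.2952^2 × 0.7048^2 = 0.259726
P(M+6) = 4 × 0.2952^1 × 0.7048^3 = 0.413403
P(M+8) = 0.7048^4 = 0.246754
The M+6 peak is largest (0.413403); scaling to 100 gives 1.84 : 17.54 : 62.83 : 100.00 : 59.69.

1.84 : 17.54 : 62.83 : 100.00 : 59.69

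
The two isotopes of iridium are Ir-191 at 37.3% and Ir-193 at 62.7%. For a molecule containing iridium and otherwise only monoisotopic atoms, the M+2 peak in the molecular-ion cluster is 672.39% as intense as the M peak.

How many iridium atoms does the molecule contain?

4

With n Ir atoms, P(M+2)/P(M) = C(n,1)·p^(n−1)q / p^n = n·q/p = n · 0.627/0.373.
n = 6.7239 × 0.373/0.627 = 4.00 ≈ 4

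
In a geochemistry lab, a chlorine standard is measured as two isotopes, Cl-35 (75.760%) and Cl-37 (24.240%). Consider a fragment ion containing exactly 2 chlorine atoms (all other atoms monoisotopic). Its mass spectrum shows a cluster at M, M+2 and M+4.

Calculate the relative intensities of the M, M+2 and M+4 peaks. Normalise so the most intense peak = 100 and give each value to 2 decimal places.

100.00 : 63.99 : 10.24

Expanding (0.75760 + 0.24240)^2:
P(M) = 0.75760^2 = 0.573958
P(M+2) = 2 × 0.75760^1 × 0.24240^1 = 0.367284
P(M+4) = 0.24240^2 = 0.058758
The M peak is largest (0.573958); scaling to 100 gives 100.00 : 63.99 : 10.24.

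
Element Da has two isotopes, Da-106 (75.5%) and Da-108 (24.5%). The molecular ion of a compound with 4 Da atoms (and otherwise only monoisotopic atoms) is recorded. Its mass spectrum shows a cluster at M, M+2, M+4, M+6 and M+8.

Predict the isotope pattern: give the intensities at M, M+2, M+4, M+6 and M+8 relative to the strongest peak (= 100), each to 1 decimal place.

Expanding (0.755 + 0.245)^4:
P(M) = 0.755^4 = 0.324929
P(M+2) = 4 × 0.755^3 × 0.245^1 = 0.421761
P(M+4) = 6 × 0.755^2 × 0.245^2 = 0.205295
P(M+6) = 4 × 0.755^1 × 0.245^3 = 0.044412
P(M+8) = 0.245^4 = 0.003603
The M+2 peak is largest (0.421761); scaling to 100 gives 77.0 : 100.0 : 48.7 : 10.5 : 0.9.

77.0 : 100.0 : 48.7 : 10.5 : 0.9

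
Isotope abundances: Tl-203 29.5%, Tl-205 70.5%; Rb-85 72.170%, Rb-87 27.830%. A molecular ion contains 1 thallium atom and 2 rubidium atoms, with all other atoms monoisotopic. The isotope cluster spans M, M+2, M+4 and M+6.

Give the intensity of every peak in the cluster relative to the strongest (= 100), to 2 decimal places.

Thallium pattern (n=1): 0.2950 : 0.7050
Rubidium pattern (n=2): 0.52085089 : 0.40169822 : 0.07745089
Convolve the two distributions (both contribute in 2-u steps):
  M: 0.2950×0.52085089 = 0.153651
  M+2: 0.2950×0.40169822 + 0.7050×0.52085089 = 0.485701
  M+4: 0.2950×0.07745089 + 0.7050×0.40169822 = 0.306045
  M+6: 0.7050×0.07745089 = 0.054603
Scale to base peak (0.485701) = 100: 31.63 : 100.00 : 63.01 : 11.24

31.63 : 100.00 : 63.01 : 11.24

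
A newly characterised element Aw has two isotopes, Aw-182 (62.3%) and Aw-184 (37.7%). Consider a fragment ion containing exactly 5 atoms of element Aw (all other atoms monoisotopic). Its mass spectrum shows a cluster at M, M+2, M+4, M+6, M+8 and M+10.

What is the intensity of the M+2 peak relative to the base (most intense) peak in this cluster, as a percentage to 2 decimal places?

82.63%

Term probabilities: M 0.0939, M+2 0.2840, M+4 0.3437, M+6 0.2080, M+8 0.0629, M+10 0.0076. Base peak = M+4.
P(M+4) = C(5,2) × 0.623^3 × 0.377^2 = 10 × 0.24180437 × 0.142129 = 0.343674 (base)
P(M+2) = C(5,1) × 0.623^4 × 0.377^1 = 5 × 0.15064412 × 0.3770 = 0.283964
Relative intensity = 0.283964 / 0.343674 × 100 = 82.63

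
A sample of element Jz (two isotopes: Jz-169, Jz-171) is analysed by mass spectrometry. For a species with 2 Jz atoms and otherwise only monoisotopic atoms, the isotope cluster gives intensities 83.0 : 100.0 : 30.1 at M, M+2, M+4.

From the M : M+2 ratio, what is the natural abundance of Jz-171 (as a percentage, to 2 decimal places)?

If p is the fraction of Jz that is Jz-169, then I(M+2)/I(M) = [C(2,1)·p^1·(1−p)] / p^2 = 2·(1−p)/p = 100.0/83.0 = 1.2048
(1−p)/p = 1.2048/2 = 0.6024  ⇒  p = 1/(1 + 0.6024) = 0.6241
Jz-169: 62.41%, Jz-171: 37.59%.

37.59%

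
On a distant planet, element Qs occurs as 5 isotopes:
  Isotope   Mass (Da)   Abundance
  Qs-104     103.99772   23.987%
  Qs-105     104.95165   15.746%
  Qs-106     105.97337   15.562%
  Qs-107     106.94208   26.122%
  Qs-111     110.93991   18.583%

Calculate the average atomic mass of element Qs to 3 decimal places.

Ar = Σ fᵢ·mᵢ = 0.23987 × 103.99772 + 0.15746 × 104.95165 + 0.15562 × 105.97337 + 0.26122 × 106.94208 + 0.18583 × 110.93991
= 24.945933 + 16.525687 + 16.491576 + 27.935410 + 20.615963 = 106.514569 Da

106.515 Da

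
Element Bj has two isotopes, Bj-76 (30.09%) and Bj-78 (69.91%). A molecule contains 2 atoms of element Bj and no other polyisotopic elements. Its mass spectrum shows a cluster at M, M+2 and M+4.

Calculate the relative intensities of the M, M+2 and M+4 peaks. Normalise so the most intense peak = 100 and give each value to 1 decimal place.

The 2 Bj atoms are independent, so intensities follow the terms of (0.3009 + 0.6991)^2.
P(M) = 0.3009^2 = 0.090541
P(M+2) = 2 × 0.3009^1 × 0.6991^1 = 0.420718
P(M+4) = 0.6991^2 = 0.488741
The M+4 peak is largest (0.488741); scaling to 100 gives 18.5 : 86.1 : 100.0.

18.5 : 86.1 : 100.0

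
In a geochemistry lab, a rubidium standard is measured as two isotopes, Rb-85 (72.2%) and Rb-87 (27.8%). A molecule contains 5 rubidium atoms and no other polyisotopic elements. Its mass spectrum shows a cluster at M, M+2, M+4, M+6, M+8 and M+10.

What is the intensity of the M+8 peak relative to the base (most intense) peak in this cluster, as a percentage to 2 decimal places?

5.71%

(0.722 + 0.278)^5 gives M 0.1962, M+2 0.3777, M+4 0.2909, M+6 0.1120, M+8 0.0216, M+10 0.0017; the largest is M+2.
P(M+2) = C(5,1) × 0.722^4 × 0.278^1 = 5 × 0.27173701 × 0.2780 = 0.377714 (base)
P(M+8) = C(5,4) × 0.722^1 × 0.278^4 = 5 × 0.7220 × 0.00597282 = 0.021562
Relative intensity = 0.021562 / 0.377714 × 100 = 5.71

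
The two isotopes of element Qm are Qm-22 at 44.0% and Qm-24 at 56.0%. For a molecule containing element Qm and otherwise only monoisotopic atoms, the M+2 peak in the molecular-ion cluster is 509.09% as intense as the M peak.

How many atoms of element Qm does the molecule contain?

4

With n Qm atoms, P(M+2)/P(M) = C(n,1)·p^(n−1)q / p^n = n·q/p = n · 0.560/0.440.
n = 5.0909 × 0.440/0.560 = 4.00 ≈ 4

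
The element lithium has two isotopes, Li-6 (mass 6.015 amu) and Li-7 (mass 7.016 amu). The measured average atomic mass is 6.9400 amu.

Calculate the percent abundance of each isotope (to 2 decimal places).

Li-6: 7.59%, Li-7: 92.41%

Let x be the fractional abundance of Li-6; then Li-7 has abundance 1 − x.
6.015·x + 7.016·(1 − x) = 6.9400
(6.015 − 7.016)·x = 6.9400 − 7.016
x = -0.0760 / -1.001 = 0.07592 → 7.59% Li-6, 92.41% Li-7.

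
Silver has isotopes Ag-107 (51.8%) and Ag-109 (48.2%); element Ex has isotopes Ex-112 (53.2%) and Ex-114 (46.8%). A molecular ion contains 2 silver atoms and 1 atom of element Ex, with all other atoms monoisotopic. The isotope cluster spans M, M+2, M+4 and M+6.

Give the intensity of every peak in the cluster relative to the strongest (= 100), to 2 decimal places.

36.49 : 100.00 : 91.33 : 27.79

Silver pattern (n=2): 0.268324 : 0.499352 : 0.232324
Element Ex pattern (n=1): 0.5320 : 0.4680
Convolve the two distributions (both contribute in 2-u steps):
  M: 0.268324×0.5320 = 0.142748
  M+2: 0.268324×0.4680 + 0.499352×0.5320 = 0.391231
  M+4: 0.499352×0.4680 + 0.232324×0.5320 = 0.357293
  M+6: 0.232324×0.4680 = 0.108728
Scale to base peak (0.391231) = 100: 36.49 : 100.00 : 91.33 : 27.79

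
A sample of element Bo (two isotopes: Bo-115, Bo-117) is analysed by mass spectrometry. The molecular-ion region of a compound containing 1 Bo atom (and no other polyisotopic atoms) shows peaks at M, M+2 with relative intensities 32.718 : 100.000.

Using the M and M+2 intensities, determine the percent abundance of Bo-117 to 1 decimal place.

75.3%

Write p for the Bo-115 fraction. I(M+2)/I(M) = [C(1,1)·p^0·(1−p)] / p^1 = 1·(1−p)/p = 100.000/32.718 = 3.0564
(1−p)/p = 3.0564/1 = 3.0564  ⇒  p = 1/(1 + 3.0564) = 0.2465
Bo-115: 24.7%, Bo-117: 75.3%.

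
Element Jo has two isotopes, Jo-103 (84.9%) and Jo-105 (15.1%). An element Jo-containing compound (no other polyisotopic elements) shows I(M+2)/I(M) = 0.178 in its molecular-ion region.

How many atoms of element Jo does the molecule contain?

1

The M+2/M ratio from n Jo atoms is n · q/p = n · 0.151/0.849.
n = 0.178 × 0.849/0.151 = 1.00 ≈ 1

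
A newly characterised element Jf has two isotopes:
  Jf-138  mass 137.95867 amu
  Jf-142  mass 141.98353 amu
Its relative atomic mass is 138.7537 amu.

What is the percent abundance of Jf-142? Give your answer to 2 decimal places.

19.75%

With x = fraction of Jf-138 (so Jf-142 is 1 − x):
137.95867·x + 141.98353·(1 − x) = 138.7537
(137.95867 − 141.98353)·x = 138.7537 − 141.98353
x = -3.22983 / -4.02486 = 0.80247 → 80.25% Jf-138, 19.75% Jf-142.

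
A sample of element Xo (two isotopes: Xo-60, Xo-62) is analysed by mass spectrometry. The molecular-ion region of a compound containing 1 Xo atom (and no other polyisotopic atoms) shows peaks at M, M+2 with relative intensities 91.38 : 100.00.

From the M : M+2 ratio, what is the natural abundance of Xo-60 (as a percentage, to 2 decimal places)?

47.75%

Let p = fractional abundance of Xo-60. I(M+2)/I(M) = [C(1,1)·p^0·(1−p)] / p^1 = 1·(1−p)/p = 100.00/91.38 = 1.0943
(1−p)/p = 1.0943/1 = 1.0943  ⇒  p = 1/(1 + 1.0943) = 0.4775
Xo-60: 47.75%, Xo-62: 52.25%.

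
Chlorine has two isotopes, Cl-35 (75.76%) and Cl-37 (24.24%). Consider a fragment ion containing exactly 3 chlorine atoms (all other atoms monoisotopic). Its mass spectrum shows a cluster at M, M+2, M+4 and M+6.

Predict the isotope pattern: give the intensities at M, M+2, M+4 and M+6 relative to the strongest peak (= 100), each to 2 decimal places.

100.00 : 95.99 : 30.71 : 3.28

Expanding (0.7576 + 0.2424)^3:
P(M) = 0.7576^3 = 0.434830
P(M+2) = 3 × 0.7576^2 × 0.2424^1 = 0.417382
P(M+4) = 3 × 0.7576^1 × 0.2424^2 = 0.133545
P(M+6) = 0.2424^3 = 0.014243
The M peak is largest (0.434830); scaling to 100 gives 100.00 : 95.99 : 30.71 : 3.28.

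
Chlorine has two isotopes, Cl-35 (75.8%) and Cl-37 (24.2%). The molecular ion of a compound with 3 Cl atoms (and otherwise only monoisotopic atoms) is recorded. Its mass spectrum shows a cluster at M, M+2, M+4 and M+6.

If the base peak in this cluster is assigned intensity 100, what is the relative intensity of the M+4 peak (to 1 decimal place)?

Term probabilities: M 0.4355, M+2 0.4171, M+4 0.1332, M+6 0.0142. Base peak = M.
P(M) = C(3,0) × 0.758^3 × 0.242^0 = 1 × 0.43551951 × 1.0000 = 0.435520 (base)
P(M+4) = C(3,2) × 0.758^1 × 0.242^2 = 3 × 0.7580 × 0.058564 = 0.133175
Relative intensity = 0.133175 / 0.435520 × 100 = 30.6

30.6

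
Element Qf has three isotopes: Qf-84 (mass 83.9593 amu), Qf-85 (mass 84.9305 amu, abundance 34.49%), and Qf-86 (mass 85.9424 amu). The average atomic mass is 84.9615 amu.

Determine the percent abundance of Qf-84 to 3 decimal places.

31.864%

Let x and y be the fractions of Qf-84 and Qf-86. Then x + y = 1 − 0.3449 = 0.6551 and 83.9593x + 85.9424y = 84.9615 − 0.3449×84.9305 = 55.66897055.
Substituting: 83.9593x + 85.9424(0.6551 − x) = 55.66897055
(83.9593 − 85.9424)x = -0.63189569  ⇒  x = 0.31864, y = 0.33646
Qf-84: 31.864%, Qf-86: 33.646%.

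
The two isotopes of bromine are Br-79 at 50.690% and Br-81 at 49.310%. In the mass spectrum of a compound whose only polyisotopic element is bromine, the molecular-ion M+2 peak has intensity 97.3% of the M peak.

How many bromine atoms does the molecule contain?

For n independent Br atoms, I(M+2)/I(M) = n · (abundance Br-81) / (abundance Br-79) = n · 0.49310/0.50690.
n = 0.973 × 0.50690/0.49310 = 1.00 ≈ 1

1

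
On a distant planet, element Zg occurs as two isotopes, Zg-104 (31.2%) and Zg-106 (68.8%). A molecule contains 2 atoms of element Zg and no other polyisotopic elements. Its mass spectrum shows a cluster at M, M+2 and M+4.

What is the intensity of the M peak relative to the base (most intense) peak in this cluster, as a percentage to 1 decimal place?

Binomial terms of (0.312 + 0.688)^2: M 0.0973, M+2 0.4293, M+4 0.4733 → M+4 is the base peak.
P(M+4) = C(2,2) × 0.312^0 × 0.688^2 = 1 × 1.0000 × 0.473344 = 0.473344 (base)
P(M) = C(2,0) × 0.312^2 × 0.688^0 = 1 × 0.097344 × 1.0000 = 0.097344
Relative intensity = 0.097344 / 0.473344 × 100 = 20.6

20.6%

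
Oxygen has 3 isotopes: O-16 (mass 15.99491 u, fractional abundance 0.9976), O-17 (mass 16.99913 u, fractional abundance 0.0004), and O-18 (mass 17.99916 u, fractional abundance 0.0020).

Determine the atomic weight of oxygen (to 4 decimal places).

15.9993 u

The abundance-weighted mean is 0.9976 × 15.99491 + 0.0004 × 16.99913 + 0.0020 × 17.99916
= 15.956522 + 0.006800 + 0.035998 = 15.999320 u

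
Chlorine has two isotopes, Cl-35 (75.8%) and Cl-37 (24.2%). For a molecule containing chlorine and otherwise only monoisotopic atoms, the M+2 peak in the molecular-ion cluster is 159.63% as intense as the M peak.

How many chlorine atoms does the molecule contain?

For n independent Cl atoms, I(M+2)/I(M) = n · (abundance Cl-37) / (abundance Cl-35) = n · 0.242/0.758.
n = 1.5963 × 0.758/0.242 = 5.00 ≈ 5

5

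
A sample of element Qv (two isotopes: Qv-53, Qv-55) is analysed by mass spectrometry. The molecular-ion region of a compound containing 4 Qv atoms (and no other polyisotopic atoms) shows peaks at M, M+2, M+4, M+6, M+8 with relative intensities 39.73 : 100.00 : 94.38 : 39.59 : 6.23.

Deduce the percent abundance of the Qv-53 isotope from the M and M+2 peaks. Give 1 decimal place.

Write p for the Qv-53 fraction. I(M+2)/I(M) = [C(4,1)·p^3·(1−p)] / p^4 = 4·(1−p)/p = 100.00/39.73 = 2.5170
(1−p)/p = 2.5170/4 = 0.6292  ⇒  p = 1/(1 + 0.6292) = 0.6138
Qv-53: 61.4%, Qv-55: 38.6%.

61.4%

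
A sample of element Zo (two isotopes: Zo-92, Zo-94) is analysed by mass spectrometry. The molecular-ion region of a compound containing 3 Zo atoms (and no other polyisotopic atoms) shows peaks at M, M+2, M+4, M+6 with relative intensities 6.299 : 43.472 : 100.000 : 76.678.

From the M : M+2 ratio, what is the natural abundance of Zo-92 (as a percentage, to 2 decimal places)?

If p is the fraction of Zo that is Zo-92, then I(M+2)/I(M) = [C(3,1)·p^2·(1−p)] / p^3 = 3·(1−p)/p = 43.472/6.299 = 6.9014
(1−p)/p = 6.9014/3 = 2.3005  ⇒  p = 1/(1 + 2.3005) = 0.3030
Zo-92: 30.30%, Zo-94: 69.70%.

30.30%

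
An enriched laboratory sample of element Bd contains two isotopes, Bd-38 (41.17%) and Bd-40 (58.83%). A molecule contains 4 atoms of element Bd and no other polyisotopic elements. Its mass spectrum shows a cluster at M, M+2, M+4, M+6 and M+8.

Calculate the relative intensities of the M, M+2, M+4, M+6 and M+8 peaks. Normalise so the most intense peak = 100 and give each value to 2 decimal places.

Each Bd atom is independently Bd-38 (p = 0.4117) or Bd-40 (q = 0.5883); the cluster is the binomial expansion (p + q)^4.
P(M) = 0.4117^4 = 0.028729
P(M+2) = 4 × 0.4117^3 × 0.5883^1 = 0.164211
P(M+4) = 6 × 0.4117^2 × 0.5883^2 = 0.351974
P(M+6) = 4 × 0.4117^1 × 0.5883^3 = 0.335303
P(M+8) = 0.5883^4 = 0.119783
The M+4 peak is largest (0.351974); scaling to 100 gives 8.16 : 46.65 : 100.00 : 95.26 : 34.03.

8.16 : 46.65 : 100.00 : 95.26 : 34.03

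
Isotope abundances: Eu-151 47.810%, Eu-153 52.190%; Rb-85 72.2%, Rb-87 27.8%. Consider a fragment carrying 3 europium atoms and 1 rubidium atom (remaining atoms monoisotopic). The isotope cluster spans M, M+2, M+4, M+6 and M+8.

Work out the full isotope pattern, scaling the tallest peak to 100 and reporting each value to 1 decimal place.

20.7 : 75.7 : 100.0 : 55.4 : 10.4

Europium pattern (n=3): 0.10928391 : 0.3578871 : 0.39067407 : 0.14215492
Rubidium pattern (n=1): 0.7220 : 0.2780
Convolve the two distributions (both contribute in 2-u steps):
  M: 0.10928391×0.7220 = 0.078903
  M+2: 0.10928391×0.2780 + 0.3578871×0.7220 = 0.288775
  M+4: 0.3578871×0.2780 + 0.39067407×0.7220 = 0.381559
  M+6: 0.39067407×0.2780 + 0.14215492×0.7220 = 0.211243
  M+8: 0.14215492×0.2780 = 0.039519
Scale to base peak (0.381559) = 100: 20.7 : 75.7 : 100.0 : 55.4 : 10.4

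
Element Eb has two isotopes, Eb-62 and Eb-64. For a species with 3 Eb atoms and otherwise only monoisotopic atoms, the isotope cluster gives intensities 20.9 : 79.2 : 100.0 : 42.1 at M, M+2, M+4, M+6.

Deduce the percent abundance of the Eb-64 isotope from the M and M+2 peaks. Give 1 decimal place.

55.8%

If p is the fraction of Eb that is Eb-62, then I(M+2)/I(M) = [C(3,1)·p^2·(1−p)] / p^3 = 3·(1−p)/p = 79.2/20.9 = 3.7895
(1−p)/p = 3.7895/3 = 1.2632  ⇒  p = 1/(1 + 1.2632) = 0.4419
Eb-62: 44.2%, Eb-64: 55.8%.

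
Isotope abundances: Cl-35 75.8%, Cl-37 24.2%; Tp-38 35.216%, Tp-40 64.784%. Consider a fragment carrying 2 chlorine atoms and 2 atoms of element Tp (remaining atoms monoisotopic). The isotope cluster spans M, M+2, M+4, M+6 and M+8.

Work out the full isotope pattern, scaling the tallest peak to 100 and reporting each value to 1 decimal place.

17.1 : 74.0 : 100.0 : 43.5 : 5.9

Chlorine pattern (n=2): 0.574564 : 0.366872 : 0.058564
Element Tp pattern (n=2): 0.12401667 : 0.45628667 : 0.41969667
Convolve the two distributions (both contribute in 2-u steps):
  M: 0.574564×0.12401667 = 0.071256
  M+2: 0.574564×0.45628667 + 0.366872×0.12401667 = 0.307664
  M+4: 0.574564×0.41969667 + 0.366872×0.45628667 + 0.058564×0.12401667 = 0.415804
  M+6: 0.366872×0.41969667 + 0.058564×0.45628667 = 0.180697
  M+8: 0.058564×0.41969667 = 0.024579
Scale to base peak (0.415804) = 100: 17.1 : 74.0 : 100.0 : 43.5 : 5.9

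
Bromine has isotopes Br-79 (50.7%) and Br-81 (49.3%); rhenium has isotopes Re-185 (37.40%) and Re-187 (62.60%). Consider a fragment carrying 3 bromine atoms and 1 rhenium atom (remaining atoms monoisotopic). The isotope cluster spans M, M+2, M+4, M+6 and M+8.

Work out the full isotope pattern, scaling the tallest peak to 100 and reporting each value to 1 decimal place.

Bromine pattern (n=3): 0.13032384 : 0.38017547 : 0.36967753 : 0.11982316
Rhenium pattern (n=1): 0.3740 : 0.6260
Convolve the two distributions (both contribute in 2-u steps):
  M: 0.13032384×0.3740 = 0.048741
  M+2: 0.13032384×0.6260 + 0.38017547×0.3740 = 0.223768
  M+4: 0.38017547×0.6260 + 0.36967753×0.3740 = 0.376249
  M+6: 0.36967753×0.6260 + 0.11982316×0.3740 = 0.276232
  M+8: 0.11982316×0.6260 = 0.075009
Scale to base peak (0.376249) = 100: 13.0 : 59.5 : 100.0 : 73.4 : 19.9

13.0 : 59.5 : 100.0 : 73.4 : 19.9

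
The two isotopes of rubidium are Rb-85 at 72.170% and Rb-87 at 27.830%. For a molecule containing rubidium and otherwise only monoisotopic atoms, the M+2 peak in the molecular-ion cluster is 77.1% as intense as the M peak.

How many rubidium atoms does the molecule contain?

For n independent Rb atoms, I(M+2)/I(M) = n · (abundance Rb-87) / (abundance Rb-85) = n · 0.27830/0.72170.
n = 0.771 × 0.72170/0.27830 = 2.00 ≈ 2

2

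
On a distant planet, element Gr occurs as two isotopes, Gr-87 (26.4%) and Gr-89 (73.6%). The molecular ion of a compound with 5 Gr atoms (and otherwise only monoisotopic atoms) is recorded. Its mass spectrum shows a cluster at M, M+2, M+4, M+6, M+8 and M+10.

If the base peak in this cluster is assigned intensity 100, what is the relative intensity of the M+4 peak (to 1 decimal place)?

Binomial terms of (0.264 + 0.736)^5: M 0.0013, M+2 0.0179, M+4 0.0997, M+6 0.2779, M+8 0.3873, M+10 0.2160 → M+8 is the base peak.
P(M+8) = C(5,4) × 0.264^1 × 0.736^4 = 5 × 0.2640 × 0.29343456 = 0.387334 (base)
P(M+4) = C(5,2) × 0.264^3 × 0.736^2 = 10 × 0.01839974 × 0.541696 = 0.099671
Relative intensity = 0.099671 / 0.387334 × 100 = 25.7

25.7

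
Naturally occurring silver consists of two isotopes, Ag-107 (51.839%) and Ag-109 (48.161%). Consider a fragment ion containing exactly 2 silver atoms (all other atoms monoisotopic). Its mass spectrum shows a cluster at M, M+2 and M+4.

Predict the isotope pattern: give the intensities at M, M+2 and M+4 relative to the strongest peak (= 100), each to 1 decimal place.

53.8 : 100.0 : 46.5

The 2 Ag atoms are independent, so intensities follow the terms of (0.51839 + 0.48161)^2.
P(M) = 0.51839^2 = 0.268728
P(M+2) = 2 × 0.51839^1 × 0.48161^1 = 0.499324
P(M+4) = 0.48161^2 = 0.231948
The M+2 peak is largest (0.499324); scaling to 100 gives 53.8 : 100.0 : 46.5.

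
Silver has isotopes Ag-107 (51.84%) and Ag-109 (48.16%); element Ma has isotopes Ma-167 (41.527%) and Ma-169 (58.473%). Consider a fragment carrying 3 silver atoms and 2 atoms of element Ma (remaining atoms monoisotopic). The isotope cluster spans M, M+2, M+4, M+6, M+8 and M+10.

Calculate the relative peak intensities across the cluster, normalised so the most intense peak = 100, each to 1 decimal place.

Silver pattern (n=3): 0.13931407 : 0.38827347 : 0.36071085 : 0.11170161
Element Ma pattern (n=2): 0.17244917 : 0.48564165 : 0.34190917
Convolve the two distributions (both contribute in 2-u steps):
  M: 0.13931407×0.17244917 = 0.024025
  M+2: 0.13931407×0.48564165 + 0.38827347×0.17244917 = 0.134614
  M+4: 0.13931407×0.34190917 + 0.38827347×0.48564165 + 0.36071085×0.17244917 = 0.298399
  M+6: 0.38827347×0.34190917 + 0.36071085×0.48564165 + 0.11170161×0.17244917 = 0.327193
  M+8: 0.36071085×0.34190917 + 0.11170161×0.48564165 = 0.177577
  M+10: 0.11170161×0.34190917 = 0.038192
Scale to base peak (0.327193) = 100: 7.3 : 41.1 : 91.2 : 100.0 : 54.3 : 11.7

7.3 : 41.1 : 91.2 : 100.0 : 54.3 : 11.7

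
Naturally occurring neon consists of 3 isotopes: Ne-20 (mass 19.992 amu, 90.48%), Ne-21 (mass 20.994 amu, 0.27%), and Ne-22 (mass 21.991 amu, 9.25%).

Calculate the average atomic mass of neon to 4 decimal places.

The abundance-weighted mean is 0.9048 × 19.992 + 0.0027 × 20.994 + 0.0925 × 21.991
= 18.08876 + 0.05668 + 2.03417 = 20.17961 amu

20.1796 amu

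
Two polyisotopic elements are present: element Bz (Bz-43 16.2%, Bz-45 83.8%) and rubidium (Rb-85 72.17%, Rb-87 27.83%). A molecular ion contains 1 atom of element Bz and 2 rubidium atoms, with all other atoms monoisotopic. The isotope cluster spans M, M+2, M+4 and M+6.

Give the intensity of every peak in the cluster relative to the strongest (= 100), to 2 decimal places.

Element Bz pattern (n=1): 0.1620 : 0.8380
Rubidium pattern (n=2): 0.52085089 : 0.40169822 : 0.07745089
Convolve the two distributions (both contribute in 2-u steps):
  M: 0.1620×0.52085089 = 0.084378
  M+2: 0.1620×0.40169822 + 0.8380×0.52085089 = 0.501548
  M+4: 0.1620×0.07745089 + 0.8380×0.40169822 = 0.349170
  M+6: 0.8380×0.07745089 = 0.064904
Scale to base peak (0.501548) = 100: 16.82 : 100.00 : 69.62 : 12.94

16.82 : 100.00 : 69.62 : 12.94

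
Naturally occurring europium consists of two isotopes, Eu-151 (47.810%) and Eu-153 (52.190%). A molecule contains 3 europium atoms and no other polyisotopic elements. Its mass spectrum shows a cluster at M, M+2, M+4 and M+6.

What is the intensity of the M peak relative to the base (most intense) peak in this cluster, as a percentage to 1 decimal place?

Binomial terms of (0.47810 + 0.52190)^3: M 0.1093, M+2 0.3579, M+4 0.3907, M+6 0.1422 → M+4 is the base peak.
P(M+4) = C(3,2) × 0.47810^1 × 0.52190^2 = 3 × 0.4781 × 0.27237961 = 0.390674 (base)
P(M) = C(3,0) × 0.47810^3 × 0.52190^0 = 1 × 0.10928391 × 1.0000 = 0.109284
Relative intensity = 0.109284 / 0.390674 × 100 = 28.0

28.0%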